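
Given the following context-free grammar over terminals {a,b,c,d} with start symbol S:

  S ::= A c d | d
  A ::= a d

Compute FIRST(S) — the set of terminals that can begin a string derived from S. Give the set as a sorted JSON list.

Compute FIRST by fixpoint:
[1]
  A via A→a d: +{a}
  S via S→A c d: +{a}
  S via S→d: +{d}
  FIRST(S)={a,d}  FIRST(A)={a}
[2] (stable)
  FIRST(S)={a,d}  FIRST(A)={a}

FIRST(S) = ["a", "d"]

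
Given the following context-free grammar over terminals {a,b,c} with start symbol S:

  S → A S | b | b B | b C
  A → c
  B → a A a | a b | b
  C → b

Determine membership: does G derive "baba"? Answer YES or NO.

Convert to CNF:
  S -> A S | T1 B | T1 C | b
  A -> c
  B -> T0 T1 | T0 X2 | b
  C -> b
  T0 -> a
  T1 -> b
  X2 -> A T0

CYK table (by increasing span):
  T[0,0] 'b' = {B,C,S,T1}  orig:{B,C,S}
  T[1,1] 'a' = {T0}  orig:{}
  T[2,2] 'b' = {B,C,S,T1}  orig:{B,C,S}
  T[3,3] 'a' = {T0}  orig:{}
  T[0,1] 'ba' = ∅
  T[1,2] 'ab' = {B}
  T[2,3] 'ba' = ∅
  T[0,2] 'bab' = {S}
  T[1,3] 'aba' = ∅
  T[0,3] 'baba' = ∅

S ∉ T[0,3] ⇒ NO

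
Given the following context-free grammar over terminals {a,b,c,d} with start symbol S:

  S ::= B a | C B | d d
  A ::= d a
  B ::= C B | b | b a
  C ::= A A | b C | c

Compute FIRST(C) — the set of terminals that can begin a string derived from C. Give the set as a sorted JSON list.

FIRST sets, iterate to fixpoint:
pass 1:
  A via A→d a: +{d}
  B via B→b: +{b}
  C via C→A A: +{d}
  C via C→b C: +{b}
  C via C→c: +{c}
  S via S→B a: +{b}
  S via S→C B: +{c,d}
  S: {b,c,d}  A: {d}  B: {b}  C: {b,c,d}
pass 2:
  B via B→C B: +{c,d}
  S: {b,c,d}  A: {d}  B: {b,c,d}  C: {b,c,d}
pass 3: done
  S: {b,c,d}  A: {d}  B: {b,c,d}  C: {b,c,d}

FIRST(C) = ["b", "c", "d"]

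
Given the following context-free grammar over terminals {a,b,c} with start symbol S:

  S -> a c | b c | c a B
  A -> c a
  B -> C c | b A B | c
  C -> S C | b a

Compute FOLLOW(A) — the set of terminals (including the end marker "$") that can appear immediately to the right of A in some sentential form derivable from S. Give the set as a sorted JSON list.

Compute FIRST by fixpoint:
round 1:
  A via A→c a: +{c}
  B via B→b A B: +{b}
  B via B→c: +{c}
  C via C→b a: +{b}
  S via S→a c: +{a}
  S via S→b c: +{b}
  S via S→c a B: +{c}
  S: {a,b,c}  A: {c}  B: {b,c}  C: {b}
round 2:
  C via C→S C: +{a,c}
  S: {a,b,c}  A: {c}  B: {b,c}  C: {a,b,c}
round 3:
  B via B→C c: +{a}
  S: {a,b,c}  A: {c}  B: {a,b,c}  C: {a,b,c}
round 4: (no change)
  S: {a,b,c}  A: {c}  B: {a,b,c}  C: {a,b,c}

FOLLOW sets:
initialize: $ ∈ FOLLOW(S)
round 1:
  B→C c: FOLLOW(C) ⊇ FIRST(c) = {c}; new: +{c}
  B→b A B: FOLLOW(A) ⊇ FIRST(B) = {a,b,c}; new: +{a,b,c}
  C→S C: FOLLOW(S) ⊇ FIRST(C) = {a,b,c}; new: +{a,b,c}
  S→c a B: FOLLOW(B) ⊇ FOLLOW(S) ⊇ {$,a,b,c}; new: +{$,a,b,c}
  FOLLOW(S)={$,a,b,c}  FOLLOW(A)={a,b,c}  FOLLOW(B)={$,a,b,c}  FOLLOW(C)={c}
round 2: done
  FOLLOW(S)={$,a,b,c}  FOLLOW(A)={a,b,c}  FOLLOW(B)={$,a,b,c}  FOLLOW(C)={c}

FOLLOW(A) = ["a", "b", "c"]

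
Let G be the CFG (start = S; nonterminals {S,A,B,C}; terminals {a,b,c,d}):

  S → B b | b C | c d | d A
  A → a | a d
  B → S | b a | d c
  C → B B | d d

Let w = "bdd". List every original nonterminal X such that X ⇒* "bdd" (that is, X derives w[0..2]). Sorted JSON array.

Convert to CNF:
  S -> B T2 | T1 A | T2 C | T3 T1
  A -> T0 T1 | a
  B -> B T2 | T1 A | T1 T3 | T2 C | T2 T0 | T3 T1
  C -> B B | T1 T1
  T0 -> a
  T1 -> d
  T2 -> b
  T3 -> c

Fill CYK table bottom-up (cells [i..j] with 0 ≤ i ≤ j ≤ 2 only):
  [0..0]={T2}  "b"  orig:{}
  [1..1]={T1}  "d"  orig:{}
  [2..2]={T1}  "d"  orig:{}
  [0..1]=∅  "bd"
  [1..2]={C}  "dd"
  [0..2]={B,S}  "bdd"

Original NTs in T[0,2] deriving "bdd": ["B", "S"]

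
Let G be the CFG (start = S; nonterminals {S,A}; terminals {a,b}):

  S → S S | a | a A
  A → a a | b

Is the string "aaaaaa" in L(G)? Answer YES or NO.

CNF form of G:
  S -> S S | T0 A | a
  A -> T0 T0 | b
  T0 -> a

CYK fill:
  T[0,0] 'a' = {S,T0}  orig:{S}
  T[1,1] 'a' = {S,T0}  orig:{S}
  T[2,2] 'a' = {S,T0}  orig:{S}
  T[3,3] 'a' = {S,T0}  orig:{S}
  T[4,4] 'a' = {S,T0}  orig:{S}
  T[5,5] 'a' = {S,T0}  orig:{S}
  T[0,1] 'aa' = {A,S}
  T[1,2] 'aa' = {A,S}
  T[2,3] 'aa' = {A,S}
  T[3,4] 'aa' = {A,S}
  T[4,5] 'aa' = {A,S}
  T[0,2] 'aaa' = {S}
  T[1,3] 'aaa' = {S}
  T[2,4] 'aaa' = {S}
  T[3,5] 'aaa' = {S}
  T[0,3] 'aaaa' = {S}
  T[1,4] 'aaaa' = {S}
  T[2,5] 'aaaa' = {S}
  T[0,4] 'aaaaa' = {S}
  T[1,5] 'aaaaa' = {S}
  T[0,5] 'aaaaaa' = {S}

S ∈ T[0,5] ⇒ YES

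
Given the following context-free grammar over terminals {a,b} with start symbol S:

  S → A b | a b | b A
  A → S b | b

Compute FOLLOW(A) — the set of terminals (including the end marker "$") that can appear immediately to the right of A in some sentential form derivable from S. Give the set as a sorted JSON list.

Compute FIRST by fixpoint:
[1]
  A via A→b: +{b}
  S via S→A b: +{b}
  S via S→a b: +{a}
  FIRST[S]={a,b}  FIRST[A]={b}
[2]
  A via A→S b: +{a}
  FIRST[S]={a,b}  FIRST[A]={a,b}
[3] done
  FIRST[S]={a,b}  FIRST[A]={a,b}

FOLLOW sets:
FOLLOW(S) := {$}
pass 1:
  A→S b: FOLLOW(S) ⊇ FIRST(b) = {b}; new: +{b}
  S→A b: FOLLOW(A) ⊇ FIRST(b) = {b}; new: +{b}
  S→b A: FOLLOW(A) ⊇ FOLLOW(S) ⊇ {$,b}; new: +{$}
  FOLLOW[S]={$,b}  FOLLOW[A]={$,b}
pass 2: (no change)
  FOLLOW[S]={$,b}  FOLLOW[A]={$,b}

FOLLOW(A) = ["$", "b"]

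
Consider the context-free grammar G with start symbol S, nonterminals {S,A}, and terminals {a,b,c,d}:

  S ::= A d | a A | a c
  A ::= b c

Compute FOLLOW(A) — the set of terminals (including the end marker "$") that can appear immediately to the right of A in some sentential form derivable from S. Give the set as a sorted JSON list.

Compute FIRST by fixpoint:
pass 1:
  A via A→b c: +{b}
  S via S→A d: +{b}
  S via S→a A: +{a}
  FIRST(S)={a,b}  FIRST(A)={b}
pass 2: — fixpoint
  FIRST(S)={a,b}  FIRST(A)={b}

FOLLOW iteration:
FOLLOW(S) := {$}
round 1:
  S→A d: FOLLOW(A) ⊇ FIRST(d) = {d}; new: +{d}
  S→a A: FOLLOW(A) ⊇ FOLLOW(S) ⊇ {$}; new: +{$}
  FOLLOW[S]={$}  FOLLOW[A]={$,d}
round 2: (no change)
  FOLLOW[S]={$}  FOLLOW[A]={$,d}

FOLLOW(A) = ["$", "d"]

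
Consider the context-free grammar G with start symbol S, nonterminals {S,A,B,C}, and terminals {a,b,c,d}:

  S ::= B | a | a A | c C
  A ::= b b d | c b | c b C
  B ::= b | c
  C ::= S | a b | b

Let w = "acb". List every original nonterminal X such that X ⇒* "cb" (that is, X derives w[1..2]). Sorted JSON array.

Convert to CNF:
  S -> T2 C | T3 A | a | b | c
  A -> T0 X4 | T2 T0 | T2 X5
  B -> b | c
  C -> T2 C | T3 A | T3 T0 | a | b | c
  T0 -> b
  T1 -> d
  T2 -> c
  T3 -> a
  X4 -> T0 T1
  X5 -> T0 C

Fill CYK table bottom-up (cells [i..j] with 1 ≤ i ≤ j ≤ 2 only):
  [1..1]={B,C,S,T2}  "c"  orig:{B,C,S}
  [2..2]={B,C,S,T0}  "b"  orig:{B,C,S}
  [1..2]={A,C,S}  "cb"

Original NTs in T[1,2] deriving "cb": ["A", "C", "S"]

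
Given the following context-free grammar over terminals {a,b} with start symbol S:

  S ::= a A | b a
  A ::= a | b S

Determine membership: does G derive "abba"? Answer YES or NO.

CNF form of G:
  S -> T0 T1 | T1 A
  A -> T0 S | a
  T0 -> b
  T1 -> a

Fill CYK table bottom-up:
  [0..0]={A,T1}  "a"  orig:{A}
  [1..1]={T0}  "b"  orig:{}
  [2..2]={T0}  "b"  orig:{}
  [3..3]={A,T1}  "a"  orig:{A}
  [0..1]=∅  "ab"
  [1..2]=∅  "bb"
  [2..3]={S}  "ba"
  [0..2]=∅  "abb"
  [1..3]={A}  "bba"
  [0..3]={S}  "abba"

S ∈ T[0,3] ⇒ YES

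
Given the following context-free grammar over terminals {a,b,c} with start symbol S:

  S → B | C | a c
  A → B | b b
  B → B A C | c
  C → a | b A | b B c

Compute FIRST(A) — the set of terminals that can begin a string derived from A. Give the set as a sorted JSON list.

Compute FIRST by fixpoint:
iter 1:
  A via A→b b: +{b}
  B via B→c: +{c}
  C via C→a: +{a}
  C via C→b A: +{b}
  S via S→B: +{c}
  S via S→C: +{a,b}
  S: {a,b,c}  A: {b}  B: {c}  C: {a,b}
iter 2:
  A via A→B: +{c}
  S: {a,b,c}  A: {b,c}  B: {c}  C: {a,b}
iter 3: — fixpoint
  S: {a,b,c}  A: {b,c}  B: {c}  C: {a,b}

FIRST(A) = ["b", "c"]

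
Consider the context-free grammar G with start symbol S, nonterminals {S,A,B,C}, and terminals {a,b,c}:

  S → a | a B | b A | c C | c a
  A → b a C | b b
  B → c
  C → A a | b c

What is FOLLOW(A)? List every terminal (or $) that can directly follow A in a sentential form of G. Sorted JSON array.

FIRST iteration:
[1]
  A via A→b a C: +{b}
  B via B→c: +{c}
  C via C→A a: +{b}
  S via S→a: +{a}
  S via S→b A: +{b}
  S via S→c C: +{c}
  FIRST(S)={a,b,c}  FIRST(A)={b}  FIRST(B)={c}  FIRST(C)={b}
[2] done
  FIRST(S)={a,b,c}  FIRST(A)={b}  FIRST(B)={c}  FIRST(C)={b}

FOLLOW iteration:
initialize: $ ∈ FOLLOW(S)
[1]
  C→A a: FOLLOW(A) ⊇ FIRST(a) = {a}; new: +{a}
  S→a B: FOLLOW(B) ⊇ FOLLOW(S) ⊇ {$}; new: +{$}
  S→b A: FOLLOW(A) ⊇ FOLLOW(S) ⊇ {$}; new: +{$}
  S→c C: FOLLOW(C) ⊇ FOLLOW(S) ⊇ {$}; new: +{$}
  FOLLOW[S]={$}  FOLLOW[A]={$,a}  FOLLOW[B]={$}  FOLLOW[C]={$}
[2]
  A→b a C: FOLLOW(C) ⊇ FOLLOW(A) ⊇ {$,a}; new: +{a}
  FOLLOW[S]={$}  FOLLOW[A]={$,a}  FOLLOW[B]={$}  FOLLOW[C]={$,a}
[3] — fixpoint
  FOLLOW[S]={$}  FOLLOW[A]={$,a}  FOLLOW[B]={$}  FOLLOW[C]={$,a}

FOLLOW(A) = ["$", "a"]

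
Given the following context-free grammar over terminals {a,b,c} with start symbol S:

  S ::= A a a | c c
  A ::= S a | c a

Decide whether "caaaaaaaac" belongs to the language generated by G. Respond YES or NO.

CNF form of G:
  S -> A X2 | T1 T1
  A -> S T0 | T1 T0
  T0 -> a
  T1 -> c
  X2 -> T0 T0

CYK fill:
  [0..0]={T1}  "c"  orig:{}
  [1..1]={T0}  "a"  orig:{}
  [2..2]={T0}  "a"  orig:{}
  [3..3]={T0}  "a"  orig:{}
  [4..4]={T0}  "a"  orig:{}
  [5..5]={T0}  "a"  orig:{}
  [6..6]={T0}  "a"  orig:{}
  [7..7]={T0}  "a"  orig:{}
  [8..8]={T0}  "a"  orig:{}
  [9..9]={T1}  "c"  orig:{}
  [0..1]={A}  "ca"
  [1..2]={X2}  "aa"  orig:{}
  [2..3]={X2}  "aa"  orig:{}
  [3..4]={X2}  "aa"  orig:{}
  [4..5]={X2}  "aa"  orig:{}
  [5..6]={X2}  "aa"  orig:{}
  [6..7]={X2}  "aa"  orig:{}
  [7..8]={X2}  "aa"  orig:{}
  [8..9]=∅  "ac"
  [0..2]=∅  "caa"
  [1..3]=∅  "aaa"
  [2..4]=∅  "aaa"
  [3..5]=∅  "aaa"
  [4..6]=∅  "aaa"
  [5..7]=∅  "aaa"
  [6..8]=∅  "aaa"
  [7..9]=∅  "aac"
  [0..3]={S}  "caaa"
  [1..4]=∅  "aaaa"
  [2..5]=∅  "aaaa"
  [3..6]=∅  "aaaa"
  [4..7]=∅  "aaaa"
  [5..8]=∅  "aaaa"
  [6..9]=∅  "aaac"
  [0..4]={A}  "caaaa"
  [1..5]=∅  "aaaaa"
  [2..6]=∅  "aaaaa"
  [3..7]=∅  "aaaaa"
  [4..8]=∅  "aaaaa"
  [5..9]=∅  "aaaac"
  [0..5]=∅  "caaaaa"
  [1..6]=∅  "aaaaaa"
  [2..7]=∅  "aaaaaa"
  [3..8]=∅  "aaaaaa"
  [4..9]=∅  "aaaaac"
  [0..6]={S}  "caaaaaa"
  [1..7]=∅  "aaaaaaa"
  [2..8]=∅  "aaaaaaa"
  [3..9]=∅  "aaaaaac"
  [0..7]={A}  "caaaaaaa"
  [1..8]=∅  "aaaaaaaa"
  [2..9]=∅  "aaaaaaac"
  [0..8]=∅  "caaaaaaaa"
  [1..9]=∅  "aaaaaaaac"
  [0..9]=∅  "caaaaaaaac"

S ∉ T[0,9] ⇒ NO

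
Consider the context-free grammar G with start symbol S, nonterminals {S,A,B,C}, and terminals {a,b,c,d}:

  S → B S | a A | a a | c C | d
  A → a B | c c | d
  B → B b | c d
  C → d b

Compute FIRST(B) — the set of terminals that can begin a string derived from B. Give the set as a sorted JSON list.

FIRST sets, iterate to fixpoint:
pass 1:
  A via A→a B: +{a}
  A via A→c c: +{c}
  A via A→d: +{d}
  B via B→c d: +{c}
  C via C→d b: +{d}
  S via S→B S: +{c}
  S via S→a A: +{a}
  S via S→d: +{d}
  FIRST[S]={a,c,d}  FIRST[A]={a,c,d}  FIRST[B]={c}  FIRST[C]={d}
pass 2: done
  FIRST[S]={a,c,d}  FIRST[A]={a,c,d}  FIRST[B]={c}  FIRST[C]={d}

FIRST(B) = ["c"]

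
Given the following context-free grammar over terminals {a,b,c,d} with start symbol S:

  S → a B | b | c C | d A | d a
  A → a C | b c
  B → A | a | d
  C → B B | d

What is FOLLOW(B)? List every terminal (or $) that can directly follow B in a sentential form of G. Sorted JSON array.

FIRST sets, iterate to fixpoint:
iter 1:
  A via A→a C: +{a}
  A via A→b c: +{b}
  B via B→A: +{a,b}
  B via B→d: +{d}
  C via C→B B: +{a,b,d}
  S via S→a B: +{a}
  S via S→b: +{b}
  S via S→c C: +{c}
  S via S→d A: +{d}
  FIRST(S)={a,b,c,d}  FIRST(A)={a,b}  FIRST(B)={a,b,d}  FIRST(C)={a,b,d}
iter 2: done
  FIRST(S)={a,b,c,d}  FIRST(A)={a,b}  FIRST(B)={a,b,d}  FIRST(C)={a,b,d}

FOLLOW iteration:
FOLLOW(S) := {$}
iter 1:
  C→B B: FOLLOW(B) ⊇ FIRST(B) = {a,b,d}; new: +{a,b,d}
  S→a B: FOLLOW(B) ⊇ FOLLOW(S) ⊇ {$}; new: +{$}
  S→c C: FOLLOW(C) ⊇ FOLLOW(S) ⊇ {$}; new: +{$}
  S→d A: FOLLOW(A) ⊇ FOLLOW(S) ⊇ {$}; new: +{$}
  FOLLOW(S)={$}  FOLLOW(A)={$}  FOLLOW(B)={$,a,b,d}  FOLLOW(C)={$}
iter 2:
  B→A: FOLLOW(A) ⊇ FOLLOW(B) ⊇ {$,a,b,d}; new: +{a,b,d}
  FOLLOW(S)={$}  FOLLOW(A)={$,a,b,d}  FOLLOW(B)={$,a,b,d}  FOLLOW(C)={$}
iter 3:
  A→a C: FOLLOW(C) ⊇ FOLLOW(A) ⊇ {$,a,b,d}; new: +{a,b,d}
  FOLLOW(S)={$}  FOLLOW(A)={$,a,b,d}  FOLLOW(B)={$,a,b,d}  FOLLOW(C)={$,a,b,d}
iter 4: (stable)
  FOLLOW(S)={$}  FOLLOW(A)={$,a,b,d}  FOLLOW(B)={$,a,b,d}  FOLLOW(C)={$,a,b,d}

FOLLOW(B) = ["$", "a", "b", "d"]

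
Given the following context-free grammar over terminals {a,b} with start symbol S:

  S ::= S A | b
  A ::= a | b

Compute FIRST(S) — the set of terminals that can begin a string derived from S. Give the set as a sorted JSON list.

FIRST iteration:
[1]
  A via A→a: +{a}
  A via A→b: +{b}
  S via S→b: +{b}
  FIRST[S]={b}  FIRST[A]={a,b}
[2] (stable)
  FIRST[S]={b}  FIRST[A]={a,b}

FIRST(S) = ["b"]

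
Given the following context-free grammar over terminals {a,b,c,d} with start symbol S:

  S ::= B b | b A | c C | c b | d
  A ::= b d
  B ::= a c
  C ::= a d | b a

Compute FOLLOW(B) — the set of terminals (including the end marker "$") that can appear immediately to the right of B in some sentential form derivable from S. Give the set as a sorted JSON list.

FIRST iteration:
pass 1:
  A via A→b d: +{b}
  B via B→a c: +{a}
  C via C→a d: +{a}
  C via C→b a: +{b}
  S via S→B b: +{a}
  S via S→b A: +{b}
  S via S→c C: +{c}
  S via S→d: +{d}
  FIRST[S]={a,b,c,d}  FIRST[A]={b}  FIRST[B]={a}  FIRST[C]={a,b}
pass 2: (no change)
  FIRST[S]={a,b,c,d}  FIRST[A]={b}  FIRST[B]={a}  FIRST[C]={a,b}

FOLLOW sets:
FOLLOW(S) := {$}
[1]
  S→B b: FOLLOW(B) ⊇ FIRST(b) = {b}; new: +{b}
  S→b A: FOLLOW(A) ⊇ FOLLOW(S) ⊇ {$}; new: +{$}
  S→c C: FOLLOW(C) ⊇ FOLLOW(S) ⊇ {$}; new: +{$}
  FOLLOW[S]={$}  FOLLOW[A]={$}  FOLLOW[B]={b}  FOLLOW[C]={$}
[2] done
  FOLLOW[S]={$}  FOLLOW[A]={$}  FOLLOW[B]={b}  FOLLOW[C]={$}

FOLLOW(B) = ["b"]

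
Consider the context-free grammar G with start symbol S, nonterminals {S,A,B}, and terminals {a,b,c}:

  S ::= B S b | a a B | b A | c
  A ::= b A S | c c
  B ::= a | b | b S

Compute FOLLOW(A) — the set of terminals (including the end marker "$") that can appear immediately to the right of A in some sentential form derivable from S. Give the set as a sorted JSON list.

FIRST sets, iterate to fixpoint:
[1]
  A via A→b A S: +{b}
  A via A→c c: +{c}
  B via B→a: +{a}
  B via B→b: +{b}
  S via S→B S b: +{a,b}
  S via S→c: +{c}
  S: {a,b,c}  A: {b,c}  B: {a,b}
[2] — fixpoint
  S: {a,b,c}  A: {b,c}  B: {a,b}

FOLLOW iteration:
seed FOLLOW(S) with $
round 1:
  A→b A S: FOLLOW(A) ⊇ FIRST(S) = {a,b,c}; new: +{a,b,c}
  A→b A S: FOLLOW(S) ⊇ FOLLOW(A) ⊇ {a,b,c}; new: +{a,b,c}
  S→B S b: FOLLOW(B) ⊇ FIRST(S) = {a,b,c}; new: +{a,b,c}
  S→a a B: FOLLOW(B) ⊇ FOLLOW(S) ⊇ {$,a,b,c}; new: +{$}
  S→b A: FOLLOW(A) ⊇ FOLLOW(S) ⊇ {$,a,b,c}; new: +{$}
  S: {$,a,b,c}  A: {$,a,b,c}  B: {$,a,b,c}
round 2: done
  S: {$,a,b,c}  A: {$,a,b,c}  B: {$,a,b,c}

FOLLOW(A) = ["$", "a", "b", "c"]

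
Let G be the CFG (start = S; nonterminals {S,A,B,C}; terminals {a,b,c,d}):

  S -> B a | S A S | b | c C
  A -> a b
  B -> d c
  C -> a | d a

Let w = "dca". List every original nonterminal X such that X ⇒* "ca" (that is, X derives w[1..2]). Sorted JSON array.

CNF form of G:
  S -> B T0 | S X4 | T3 C | b
  A -> T0 T1
  B -> T2 T3
  C -> T2 T0 | a
  T0 -> a
  T1 -> b
  T2 -> d
  T3 -> c
  X4 -> A S

CYK table (by increasing span) — only the sub-triangle for w[1..2]:
  cell(1,1) c: {T3}  orig:{}
  cell(2,2) a: {C,T0}  orig:{C}
  cell(1,2) ca: {S}

Original NTs in T[1,2] deriving "ca": ["S"]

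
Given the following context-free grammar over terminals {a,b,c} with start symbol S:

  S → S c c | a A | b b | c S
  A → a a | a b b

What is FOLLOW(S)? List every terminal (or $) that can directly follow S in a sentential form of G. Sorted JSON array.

FIRST sets, iterate to fixpoint:
round 1:
  A via A→a a: +{a}
  S via S→a A: +{a}
  S via S→b b: +{b}
  S via S→c S: +{c}
  S: {a,b,c}  A: {a}
round 2: (stable)
  S: {a,b,c}  A: {a}

Compute FOLLOW by fixpoint:
seed FOLLOW(S) with $
pass 1:
  S→S c c: FOLLOW(S) ⊇ FIRST(c) = {c}; new: +{c}
  S→a A: FOLLOW(A) ⊇ FOLLOW(S) ⊇ {$,c}; new: +{$,c}
  S: {$,c}  A: {$,c}
pass 2: (stable)
  S: {$,c}  A: {$,c}

FOLLOW(S) = ["$", "c"]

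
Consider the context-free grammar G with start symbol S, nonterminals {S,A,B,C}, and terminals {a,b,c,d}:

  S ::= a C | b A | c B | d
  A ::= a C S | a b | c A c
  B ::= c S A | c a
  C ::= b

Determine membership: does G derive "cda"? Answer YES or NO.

Convert to CNF:
  S -> T0 C | T1 A | T2 B | d
  A -> T0 T1 | T0 X3 | T2 X4
  B -> T2 T0 | T2 X5
  C -> b
  T0 -> a
  T1 -> b
  T2 -> c
  X3 -> C S
  X4 -> A T2
  X5 -> S A

CYK fill:
  [0..0]={T2}  "c"  orig:{}
  [1..1]={S}  "d"
  [2..2]={T0}  "a"  orig:{}
  [0..1]=∅  "cd"
  [1..2]=∅  "da"
  [0..2]=∅  "cda"

S ∉ T[0,2] ⇒ NO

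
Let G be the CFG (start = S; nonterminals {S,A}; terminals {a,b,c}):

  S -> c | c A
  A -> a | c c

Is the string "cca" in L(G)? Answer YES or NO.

CNF form of G:
  S -> T0 A | c
  A -> T0 T0 | a
  T0 -> c

Fill CYK table bottom-up:
  [0..0]={S,T0}  "c"  orig:{S}
  [1..1]={S,T0}  "c"  orig:{S}
  [2..2]={A}  "a"
  [0..1]={A}  "cc"
  [1..2]={S}  "ca"
  [0..2]=∅  "cca"

S ∉ T[0,2] ⇒ NO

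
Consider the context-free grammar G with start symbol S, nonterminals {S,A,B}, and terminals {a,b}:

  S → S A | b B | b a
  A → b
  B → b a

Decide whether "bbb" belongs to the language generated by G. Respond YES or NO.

Convert to CNF:
  S -> S A | T0 B | T0 T1
  A -> b
  B -> T0 T1
  T0 -> b
  T1 -> a

CYK table (by increasing span):
  [0..0]={A,T0}  "b"  orig:{A}
  [1..1]={A,T0}  "b"  orig:{A}
  [2..2]={A,T0}  "b"  orig:{A}
  [0..1]=∅  "bb"
  [1..2]=∅  "bb"
  [0..2]=∅  "bbb"

S ∉ T[0,2] ⇒ NO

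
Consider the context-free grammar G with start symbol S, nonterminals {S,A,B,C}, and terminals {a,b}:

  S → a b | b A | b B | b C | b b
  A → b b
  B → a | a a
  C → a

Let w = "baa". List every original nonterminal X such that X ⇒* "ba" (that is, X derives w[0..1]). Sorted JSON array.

CNF form of G:
  S -> T0 A | T0 B | T0 C | T0 T0 | T1 T0
  A -> T0 T0
  B -> T1 T1 | a
  C -> a
  T0 -> b
  T1 -> a

CYK fill, restricted to cells inside w[0..1]:
  cell(0,0) b: {T0}  orig:{}
  cell(1,1) a: {B,C,T1}  orig:{B,C}
  cell(0,1) ba: {S}

Original NTs in T[0,1] deriving "ba": ["S"]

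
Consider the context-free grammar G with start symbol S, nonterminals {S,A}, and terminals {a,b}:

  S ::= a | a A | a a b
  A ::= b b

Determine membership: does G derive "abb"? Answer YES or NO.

Convert to CNF:
  S -> T1 A | T1 X2 | a
  A -> T0 T0
  T0 -> b
  T1 -> a
  X2 -> T1 T0

CYK table (by increasing span):
  cell(0,0) a: {S,T1}  orig:{S}
  cell(1,1) b: {T0}  orig:{}
  cell(2,2) b: {T0}  orig:{}
  cell(0,1) ab: {X2}  orig:{}
  cell(1,2) bb: {A}
  cell(0,2) abb: {S}

S ∈ T[0,2] ⇒ YES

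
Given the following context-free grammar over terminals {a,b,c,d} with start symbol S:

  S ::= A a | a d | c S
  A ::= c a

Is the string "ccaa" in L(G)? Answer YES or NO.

Convert to CNF:
  S -> A T1 | T0 S | T1 T2
  A -> T0 T1
  T0 -> c
  T1 -> a
  T2 -> d

CYK table (by increasing span):
  cell(0,0) c: {T0}  orig:{}
  cell(1,1) c: {T0}  orig:{}
  cell(2,2) a: {T1}  orig:{}
  cell(3,3) a: {T1}  orig:{}
  cell(0,1) cc: ∅
  cell(1,2) ca: {A}
  cell(2,3) aa: ∅
  cell(0,2) cca: ∅
  cell(1,3) caa: {S}
  cell(0,3) ccaa: {S}

S ∈ T[0,3] ⇒ YES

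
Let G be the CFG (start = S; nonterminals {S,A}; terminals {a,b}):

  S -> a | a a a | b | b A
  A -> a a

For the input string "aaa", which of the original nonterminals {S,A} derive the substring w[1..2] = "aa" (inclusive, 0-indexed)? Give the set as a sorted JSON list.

Convert to CNF:
  S -> T0 X2 | T1 A | a | b
  A -> T0 T0
  T0 -> a
  T1 -> b
  X2 -> T0 T0

Fill CYK table bottom-up — only the sub-triangle for w[1..2]:
  [1..1]={S,T0}  "a"  orig:{S}
  [2..2]={S,T0}  "a"  orig:{S}
  [1..2]={A,X2}  "aa"  orig:{A}

Original NTs in T[1,2] deriving "aa": ["A"]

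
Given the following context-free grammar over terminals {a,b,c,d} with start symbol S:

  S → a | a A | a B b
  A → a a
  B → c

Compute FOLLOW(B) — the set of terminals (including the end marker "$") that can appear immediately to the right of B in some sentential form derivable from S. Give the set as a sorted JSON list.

Compute FIRST by fixpoint:
round 1:
  A via A→a a: +{a}
  B via B→c: +{c}
  S via S→a: +{a}
  S: {a}  A: {a}  B: {c}
round 2: (stable)
  S: {a}  A: {a}  B: {c}

FOLLOW iteration:
seed FOLLOW(S) with $
iter 1:
  S→a A: FOLLOW(A) ⊇ FOLLOW(S) ⊇ {$}; new: +{$}
  S→a B b: FOLLOW(B) ⊇ FIRST(b) = {b}; new: +{b}
  FOLLOW[S]={$}  FOLLOW[A]={$}  FOLLOW[B]={b}
iter 2: done
  FOLLOW[S]={$}  FOLLOW[A]={$}  FOLLOW[B]={b}

FOLLOW(B) = ["b"]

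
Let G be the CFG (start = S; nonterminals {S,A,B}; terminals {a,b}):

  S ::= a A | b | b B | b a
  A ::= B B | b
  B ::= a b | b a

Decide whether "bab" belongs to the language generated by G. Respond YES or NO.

Convert to CNF:
  S -> T0 A | T1 B | T1 T0 | b
  A -> B B | b
  B -> T0 T1 | T1 T0
  T0 -> a
  T1 -> b

CYK fill:
  [0..0]={A,S,T1}  "b"  orig:{A,S}
  [1..1]={T0}  "a"  orig:{}
  [2..2]={A,S,T1}  "b"  orig:{A,S}
  [0..1]={B,S}  "ba"
  [1..2]={B,S}  "ab"
  [0..2]={S}  "bab"

S ∈ T[0,2] ⇒ YES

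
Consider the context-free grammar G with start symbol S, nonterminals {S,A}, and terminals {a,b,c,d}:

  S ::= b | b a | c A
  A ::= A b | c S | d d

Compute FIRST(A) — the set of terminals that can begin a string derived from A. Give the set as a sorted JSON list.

FIRST sets, iterate to fixpoint:
iter 1:
  A via A→c S: +{c}
  A via A→d d: +{d}
  S via S→b: +{b}
  S via S→c A: +{c}
  S: {b,c}  A: {c,d}
iter 2: done
  S: {b,c}  A: {c,d}

FIRST(A) = ["c", "d"]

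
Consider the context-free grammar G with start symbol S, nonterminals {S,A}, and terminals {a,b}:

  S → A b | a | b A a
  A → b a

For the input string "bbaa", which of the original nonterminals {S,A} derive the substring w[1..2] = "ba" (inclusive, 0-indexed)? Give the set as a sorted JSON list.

Convert to CNF:
  S -> A T0 | T0 X2 | a
  A -> T0 T1
  T0 -> b
  T1 -> a
  X2 -> A T1

CYK fill (cells [i..j] with 1 ≤ i ≤ j ≤ 2 only):
  cell(1,1) b: {T0}  orig:{}
  cell(2,2) a: {S,T1}  orig:{S}
  cell(1,2) ba: {A}

Original NTs in T[1,2] deriving "ba": ["A"]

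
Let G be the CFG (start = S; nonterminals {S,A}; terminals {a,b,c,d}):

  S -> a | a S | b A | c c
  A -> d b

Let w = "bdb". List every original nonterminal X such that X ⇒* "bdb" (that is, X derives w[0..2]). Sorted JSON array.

Convert to CNF:
  S -> T1 A | T2 S | T3 T3 | a
  A -> T0 T1
  T0 -> d
  T1 -> b
  T2 -> a
  T3 -> c

CYK table (by increasing span) — only the sub-triangle for w[0..2]:
  T[0,0] 'b' = {T1}  orig:{}
  T[1,1] 'd' = {T0}  orig:{}
  T[2,2] 'b' = {T1}  orig:{}
  T[0,1] 'bd' = ∅
  T[1,2] 'db' = {A}
  T[0,2] 'bdb' = {S}

Original NTs in T[0,2] deriving "bdb": ["S"]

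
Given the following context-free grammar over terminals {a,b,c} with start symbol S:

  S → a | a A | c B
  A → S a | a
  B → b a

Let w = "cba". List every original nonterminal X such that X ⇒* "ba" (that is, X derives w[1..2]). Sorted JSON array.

Convert to CNF:
  S -> T0 A | T2 B | a
  A -> S T0 | a
  B -> T1 T0
  T0 -> a
  T1 -> b
  T2 -> c

Fill CYK table bottom-up, restricted to cells inside w[1..2]:
  [1..1]={T1}  "b"  orig:{}
  [2..2]={A,S,T0}  "a"  orig:{A,S}
  [1..2]={B}  "ba"

Original NTs in T[1,2] deriving "ba": ["B"]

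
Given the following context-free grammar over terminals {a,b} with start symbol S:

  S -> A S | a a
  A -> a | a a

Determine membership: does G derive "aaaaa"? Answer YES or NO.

CNF form of G:
  S -> A S | T0 T0
  A -> T0 T0 | a
  T0 -> a

CYK fill:
  T[0,0] 'a' = {A,T0}  orig:{A}
  T[1,1] 'a' = {A,T0}  orig:{A}
  T[2,2] 'a' = {A,T0}  orig:{A}
  T[3,3] 'a' = {A,T0}  orig:{A}
  T[4,4] 'a' = {A,T0}  orig:{A}
  T[0,1] 'aa' = {A,S}
  T[1,2] 'aa' = {A,S}
  T[2,3] 'aa' = {A,S}
  T[3,4] 'aa' = {A,S}
  T[0,2] 'aaa' = {S}
  T[1,3] 'aaa' = {S}
  T[2,4] 'aaa' = {S}
  T[0,3] 'aaaa' = {S}
  T[1,4] 'aaaa' = {S}
  T[0,4] 'aaaaa' = {S}

S ∈ T[0,4] ⇒ YES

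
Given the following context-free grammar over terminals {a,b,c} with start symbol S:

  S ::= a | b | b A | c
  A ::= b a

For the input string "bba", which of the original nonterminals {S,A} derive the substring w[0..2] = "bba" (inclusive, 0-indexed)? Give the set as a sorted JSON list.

CNF form of G:
  S -> T0 A | a | b | c
  A -> T0 T1
  T0 -> b
  T1 -> a

CYK table (by increasing span) (cells [i..j] with 0 ≤ i ≤ j ≤ 2 only):
  cell(0,0) b: {S,T0}  orig:{S}
  cell(1,1) b: {S,T0}  orig:{S}
  cell(2,2) a: {S,T1}  orig:{S}
  cell(0,1) bb: ∅
  cell(1,2) ba: {A}
  cell(0,2) bba: {S}

Original NTs in T[0,2] deriving "bba": ["S"]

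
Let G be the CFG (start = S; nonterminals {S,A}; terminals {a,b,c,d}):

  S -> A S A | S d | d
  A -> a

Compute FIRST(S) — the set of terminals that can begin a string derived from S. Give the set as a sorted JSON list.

FIRST iteration:
round 1:
  A via A→a: +{a}
  S via S→A S A: +{a}
  S via S→d: +{d}
  FIRST[S]={a,d}  FIRST[A]={a}
round 2: (no change)
  FIRST[S]={a,d}  FIRST[A]={a}

FIRST(S) = ["a", "d"]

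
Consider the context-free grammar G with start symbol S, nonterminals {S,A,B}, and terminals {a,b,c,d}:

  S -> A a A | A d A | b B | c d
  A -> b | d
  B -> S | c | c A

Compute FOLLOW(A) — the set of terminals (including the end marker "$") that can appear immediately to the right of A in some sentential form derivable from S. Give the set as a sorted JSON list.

FIRST sets, iterate to fixpoint:
round 1:
  A via A→b: +{b}
  A via A→d: +{d}
  B via B→c: +{c}
  S via S→A a A: +{b,d}
  S via S→c d: +{c}
  S: {b,c,d}  A: {b,d}  B: {c}
round 2:
  B via B→S: +{b,d}
  S: {b,c,d}  A: {b,d}  B: {b,c,d}
round 3: — fixpoint
  S: {b,c,d}  A: {b,d}  B: {b,c,d}

FOLLOW iteration:
seed FOLLOW(S) with $
iter 1:
  S→A a A: FOLLOW(A) ⊇ FIRST(a) = {a}; new: +{a}
  S→A a A: FOLLOW(A) ⊇ FOLLOW(S) ⊇ {$}; new: +{$}
  S→A d A: FOLLOW(A) ⊇ FIRST(d) = {d}; new: +{d}
  S→b B: FOLLOW(B) ⊇ FOLLOW(S) ⊇ {$}; new: +{$}
  FOLLOW(S)={$}  FOLLOW(A)={$,a,d}  FOLLOW(B)={$}
iter 2: (stable)
  FOLLOW(S)={$}  FOLLOW(A)={$,a,d}  FOLLOW(B)={$}

FOLLOW(A) = ["$", "a", "d"]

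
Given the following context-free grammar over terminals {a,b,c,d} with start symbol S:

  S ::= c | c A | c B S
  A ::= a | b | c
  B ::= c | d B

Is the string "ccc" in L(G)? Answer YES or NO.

Convert to CNF:
  S -> T1 A | T1 X2 | c
  A -> a | b | c
  B -> T0 B | c
  T0 -> d
  T1 -> c
  X2 -> B S

CYK fill:
  T[0,0] 'c' = {A,B,S,T1}  orig:{A,B,S}
  T[1,1] 'c' = {A,B,S,T1}  orig:{A,B,S}
  T[2,2] 'c' = {A,B,S,T1}  orig:{A,B,S}
  T[0,1] 'cc' = {S,X2}  orig:{S}
  T[1,2] 'cc' = {S,X2}  orig:{S}
  T[0,2] 'ccc' = {S,X2}  orig:{S}

S ∈ T[0,2] ⇒ YES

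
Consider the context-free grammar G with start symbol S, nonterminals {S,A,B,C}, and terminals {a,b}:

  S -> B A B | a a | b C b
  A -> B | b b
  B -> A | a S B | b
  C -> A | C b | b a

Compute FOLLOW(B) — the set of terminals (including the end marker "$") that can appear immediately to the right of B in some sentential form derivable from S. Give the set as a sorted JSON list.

FIRST iteration:
iter 1:
  A via A→b b: +{b}
  B via B→A: +{b}
  B via B→a S B: +{a}
  C via C→A: +{b}
  S via S→B A B: +{a,b}
  S: {a,b}  A: {b}  B: {a,b}  C: {b}
iter 2:
  A via A→B: +{a}
  C via C→A: +{a}
  S: {a,b}  A: {a,b}  B: {a,b}  C: {a,b}
iter 3: (no change)
  S: {a,b}  A: {a,b}  B: {a,b}  C: {a,b}

FOLLOW sets:
initialize: $ ∈ FOLLOW(S)
iter 1:
  B→a S B: FOLLOW(S) ⊇ FIRST(B) = {a,b}; new: +{a,b}
  C→C b: FOLLOW(C) ⊇ FIRST(b) = {b}; new: +{b}
  S→B A B: FOLLOW(B) ⊇ FIRST(A) = {a,b}; new: +{a,b}
  S→B A B: FOLLOW(A) ⊇ FIRST(B) = {a,b}; new: +{a,b}
  S→B A B: FOLLOW(B) ⊇ FOLLOW(S) ⊇ {$,a,b}; new: +{$}
  FOLLOW(S)={$,a,b}  FOLLOW(A)={a,b}  FOLLOW(B)={$,a,b}  FOLLOW(C)={b}
iter 2:
  B→A: FOLLOW(A) ⊇ FOLLOW(B) ⊇ {$,a,b}; new: +{$}
  FOLLOW(S)={$,a,b}  FOLLOW(A)={$,a,b}  FOLLOW(B)={$,a,b}  FOLLOW(C)={b}
iter 3: — fixpoint
  FOLLOW(S)={$,a,b}  FOLLOW(A)={$,a,b}  FOLLOW(B)={$,a,b}  FOLLOW(C)={b}

FOLLOW(B) = ["$", "a", "b"]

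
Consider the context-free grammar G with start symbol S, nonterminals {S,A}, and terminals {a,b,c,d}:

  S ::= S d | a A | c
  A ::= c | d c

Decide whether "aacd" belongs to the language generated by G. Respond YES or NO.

CNF form of G:
  S -> S T0 | T2 A | c
  A -> T0 T1 | c
  T0 -> d
  T1 -> c
  T2 -> a

CYK table (by increasing span):
  T[0,0] 'a' = {T2}  orig:{}
  T[1,1] 'a' = {T2}  orig:{}
  T[2,2] 'c' = {A,S,T1}  orig:{A,S}
  T[3,3] 'd' = {T0}  orig:{}
  T[0,1] 'aa' = ∅
  T[1,2] 'ac' = {S}
  T[2,3] 'cd' = {S}
  T[0,2] 'aac' = ∅
  T[1,3] 'acd' = {S}
  T[0,3] 'aacd' = ∅

S ∉ T[0,3] ⇒ NO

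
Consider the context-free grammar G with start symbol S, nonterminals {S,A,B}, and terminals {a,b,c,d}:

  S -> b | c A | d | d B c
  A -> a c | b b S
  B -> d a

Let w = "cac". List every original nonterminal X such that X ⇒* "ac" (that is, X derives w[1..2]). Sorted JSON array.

Convert to CNF:
  S -> T1 A | T3 X5 | b | d
  A -> T0 T1 | T2 X4
  B -> T3 T0
  T0 -> a
  T1 -> c
  T2 -> b
  T3 -> d
  X4 -> T2 S
  X5 -> B T1

CYK fill, restricted to cells inside w[1..2]:
  T[1,1] 'a' = {T0}  orig:{}
  T[2,2] 'c' = {T1}  orig:{}
  T[1,2] 'ac' = {A}

Original NTs in T[1,2] deriving "ac": ["A"]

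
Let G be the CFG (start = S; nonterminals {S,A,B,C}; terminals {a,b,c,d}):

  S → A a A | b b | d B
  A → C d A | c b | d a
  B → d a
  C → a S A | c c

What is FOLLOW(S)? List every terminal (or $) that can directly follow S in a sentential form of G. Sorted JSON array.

FIRST iteration:
[1]
  A via A→c b: +{c}
  A via A→d a: +{d}
  B via B→d a: +{d}
  C via C→a S A: +{a}
  C via C→c c: +{c}
  S via S→A a A: +{c,d}
  S via S→b b: +{b}
  S: {b,c,d}  A: {c,d}  B: {d}  C: {a,c}
[2]
  A via A→C d A: +{a}
  S via S→A a A: +{a}
  S: {a,b,c,d}  A: {a,c,d}  B: {d}  C: {a,c}
[3] (no change)
  S: {a,b,c,d}  A: {a,c,d}  B: {d}  C: {a,c}

Compute FOLLOW by fixpoint:
FOLLOW(S) := {$}
pass 1:
  A→C d A: FOLLOW(C) ⊇ FIRST(d) = {d}; new: +{d}
  C→a S A: FOLLOW(S) ⊇ FIRST(A) = {a,c,d}; new: +{a,c,d}
  C→a S A: FOLLOW(A) ⊇ FOLLOW(C) ⊇ {d}; new: +{d}
  S→A a A: FOLLOW(A) ⊇ FIRST(a) = {a}; new: +{a}
  S→A a A: FOLLOW(A) ⊇ FOLLOW(S) ⊇ {$,a,c,d}; new: +{$,c}
  S→d B: FOLLOW(B) ⊇ FOLLOW(S) ⊇ {$,a,c,d}; new: +{$,a,c,d}
  FOLLOW(S)={$,a,c,d}  FOLLOW(A)={$,a,c,d}  FOLLOW(B)={$,a,c,d}  FOLLOW(C)={d}
pass 2: done
  FOLLOW(S)={$,a,c,d}  FOLLOW(A)={$,a,c,d}  FOLLOW(B)={$,a,c,d}  FOLLOW(C)={d}

FOLLOW(S) = ["$", "a", "c", "d"]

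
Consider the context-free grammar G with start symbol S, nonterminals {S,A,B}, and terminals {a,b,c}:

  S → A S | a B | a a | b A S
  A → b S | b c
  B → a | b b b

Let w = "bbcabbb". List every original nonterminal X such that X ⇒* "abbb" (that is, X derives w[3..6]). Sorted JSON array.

Convert to CNF:
  S -> A S | T0 X4 | T2 B | T2 T2
  A -> T0 S | T0 T1
  B -> T0 X3 | a
  T0 -> b
  T1 -> c
  T2 -> a
  X3 -> T0 T0
  X4 -> A S

Fill CYK table bottom-up — only the sub-triangle for w[3..6]:
  [3..3]={B,T2}  "a"  orig:{B}
  [4..4]={T0}  "b"  orig:{}
  [5..5]={T0}  "b"  orig:{}
  [6..6]={T0}  "b"  orig:{}
  [3..4]=∅  "ab"
  [4..5]={X3}  "bb"  orig:{}
  [5..6]={X3}  "bb"  orig:{}
  [3..5]=∅  "abb"
  [4..6]={B}  "bbb"
  [3..6]={S}  "abbb"

Original NTs in T[3,6] deriving "abbb": ["S"]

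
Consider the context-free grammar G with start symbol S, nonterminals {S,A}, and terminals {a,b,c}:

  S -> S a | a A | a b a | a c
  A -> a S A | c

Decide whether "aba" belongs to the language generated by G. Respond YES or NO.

Convert to CNF:
  S -> S T0 | T0 A | T0 T2 | T0 X4
  A -> T0 X3 | c
  T0 -> a
  T1 -> b
  T2 -> c
  X3 -> S A
  X4 -> T1 T0

CYK fill:
  T[0,0] 'a' = {T0}  orig:{}
  T[1,1] 'b' = {T1}  orig:{}
  T[2,2] 'a' = {T0}  orig:{}
  T[0,1] 'ab' = ∅
  T[1,2] 'ba' = {X4}  orig:{}
  T[0,2] 'aba' = {S}

S ∈ T[0,2] ⇒ YES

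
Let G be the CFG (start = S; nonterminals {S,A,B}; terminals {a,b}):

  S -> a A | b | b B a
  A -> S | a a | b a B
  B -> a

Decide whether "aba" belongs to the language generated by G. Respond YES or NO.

Convert to CNF:
  S -> T0 A | T1 X4 | b
  A -> T0 A | T0 T0 | T1 X2 | T1 X3 | b
  B -> a
  T0 -> a
  T1 -> b
  X2 -> B T0
  X3 -> T0 B
  X4 -> B T0

CYK fill:
  cell(0,0) a: {B,T0}  orig:{B}
  cell(1,1) b: {A,S,T1}  orig:{A,S}
  cell(2,2) a: {B,T0}  orig:{B}
  cell(0,1) ab: {A,S}
  cell(1,2) ba: ∅
  cell(0,2) aba: ∅

S ∉ T[0,2] ⇒ NO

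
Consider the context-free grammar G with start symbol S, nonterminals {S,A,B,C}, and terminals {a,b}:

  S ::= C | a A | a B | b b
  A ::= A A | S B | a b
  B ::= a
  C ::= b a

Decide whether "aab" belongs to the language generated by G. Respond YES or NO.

CNF form of G:
  S -> T0 A | T0 B | T1 T0 | T1 T1
  A -> A A | S B | T0 T1
  B -> a
  C -> T1 T0
  T0 -> a
  T1 -> b

CYK fill:
  T[0,0] 'a' = {B,T0}  orig:{B}
  T[1,1] 'a' = {B,T0}  orig:{B}
  T[2,2] 'b' = {T1}  orig:{}
  T[0,1] 'aa' = {S}
  T[1,2] 'ab' = {A}
  T[0,2] 'aab' = {S}

S ∈ T[0,2] ⇒ YES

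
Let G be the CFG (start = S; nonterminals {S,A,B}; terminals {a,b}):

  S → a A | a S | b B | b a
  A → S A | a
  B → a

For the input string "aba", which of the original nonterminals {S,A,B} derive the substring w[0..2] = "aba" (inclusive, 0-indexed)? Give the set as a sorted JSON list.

CNF form of G:
  S -> T0 A | T0 S | T1 B | T1 T0
  A -> S A | a
  B -> a
  T0 -> a
  T1 -> b

CYK table (by increasing span) (cells [i..j] with 0 ≤ i ≤ j ≤ 2 only):
  cell(0,0) a: {A,B,T0}  orig:{A,B}
  cell(1,1) b: {T1}  orig:{}
  cell(2,2) a: {A,B,T0}  orig:{A,B}
  cell(0,1) ab: ∅
  cell(1,2) ba: {S}
  cell(0,2) aba: {S}

Original NTs in T[0,2] deriving "aba": ["S"]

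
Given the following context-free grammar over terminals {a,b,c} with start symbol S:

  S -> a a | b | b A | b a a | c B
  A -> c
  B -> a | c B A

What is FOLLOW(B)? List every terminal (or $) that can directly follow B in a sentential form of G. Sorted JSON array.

FIRST iteration:
pass 1:
  A via A→c: +{c}
  B via B→a: +{a}
  B via B→c B A: +{c}
  S via S→a a: +{a}
  S via S→b: +{b}
  S via S→c B: +{c}
  FIRST(S)={a,b,c}  FIRST(A)={c}  FIRST(B)={a,c}
pass 2: (no change)
  FIRST(S)={a,b,c}  FIRST(A)={c}  FIRST(B)={a,c}

FOLLOW sets:
initialize: $ ∈ FOLLOW(S)
round 1:
  B→c B A: FOLLOW(B) ⊇ FIRST(A) = {c}; new: +{c}
  B→c B A: FOLLOW(A) ⊇ FOLLOW(B) ⊇ {c}; new: +{c}
  S→b A: FOLLOW(A) ⊇ FOLLOW(S) ⊇ {$}; new: +{$}
  S→c B: FOLLOW(B) ⊇ FOLLOW(S) ⊇ {$}; new: +{$}
  S: {$}  A: {$,c}  B: {$,c}
round 2: (no change)
  S: {$}  A: {$,c}  B: {$,c}

FOLLOW(B) = ["$", "c"]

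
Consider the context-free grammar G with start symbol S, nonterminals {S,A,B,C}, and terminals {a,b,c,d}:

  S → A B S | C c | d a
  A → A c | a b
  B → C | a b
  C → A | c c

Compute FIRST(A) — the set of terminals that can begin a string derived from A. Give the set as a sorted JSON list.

FIRST iteration:
[1]
  A via A→a b: +{a}
  B via B→a b: +{a}
  C via C→A: +{a}
  C via C→c c: +{c}
  S via S→A B S: +{a}
  S via S→C c: +{c}
  S via S→d a: +{d}
  FIRST[S]={a,c,d}  FIRST[A]={a}  FIRST[B]={a}  FIRST[C]={a,c}
[2]
  B via B→C: +{c}
  FIRST[S]={a,c,d}  FIRST[A]={a}  FIRST[B]={a,c}  FIRST[C]={a,c}
[3] (no change)
  FIRST[S]={a,c,d}  FIRST[A]={a}  FIRST[B]={a,c}  FIRST[C]={a,c}

FIRST(A) = ["a"]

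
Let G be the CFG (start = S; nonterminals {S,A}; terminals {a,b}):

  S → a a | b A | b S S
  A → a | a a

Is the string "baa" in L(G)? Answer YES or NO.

CNF form of G:
  S -> T0 T0 | T1 A | T1 X2
  A -> T0 T0 | a
  T0 -> a
  T1 -> b
  X2 -> S S

CYK table (by increasing span):
  [0..0]={T1}  "b"  orig:{}
  [1..1]={A,T0}  "a"  orig:{A}
  [2..2]={A,T0}  "a"  orig:{A}
  [0..1]={S}  "ba"
  [1..2]={A,S}  "aa"
  [0..2]={S}  "baa"

S ∈ T[0,2] ⇒ YES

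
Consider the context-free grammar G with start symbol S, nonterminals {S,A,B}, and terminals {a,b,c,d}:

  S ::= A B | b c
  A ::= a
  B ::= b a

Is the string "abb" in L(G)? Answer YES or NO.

CNF form of G:
  S -> A B | T0 T2
  A -> a
  B -> T0 T1
  T0 -> b
  T1 -> a
  T2 -> c

CYK fill:
  cell(0,0) a: {A,T1}  orig:{A}
  cell(1,1) b: {T0}  orig:{}
  cell(2,2) b: {T0}  orig:{}
  cell(0,1) ab: ∅
  cell(1,2) bb: ∅
  cell(0,2) abb: ∅

S ∉ T[0,2] ⇒ NO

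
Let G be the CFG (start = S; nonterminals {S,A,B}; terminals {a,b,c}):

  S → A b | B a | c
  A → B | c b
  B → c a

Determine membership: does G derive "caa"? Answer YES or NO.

Convert to CNF:
  S -> A T2 | B T1 | c
  A -> T0 T1 | T0 T2
  B -> T0 T1
  T0 -> c
  T1 -> a
  T2 -> b

CYK table (by increasing span):
  cell(0,0) c: {S,T0}  orig:{S}
  cell(1,1) a: {T1}  orig:{}
  cell(2,2) a: {T1}  orig:{}
  cell(0,1) ca: {A,B}
  cell(1,2) aa: ∅
  cell(0,2) caa: {S}

S ∈ T[0,2] ⇒ YES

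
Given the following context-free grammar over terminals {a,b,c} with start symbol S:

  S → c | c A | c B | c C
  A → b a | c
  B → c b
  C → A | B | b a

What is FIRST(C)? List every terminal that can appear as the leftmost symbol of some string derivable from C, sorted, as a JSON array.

FIRST iteration:
round 1:
  A via A→b a: +{b}
  A via A→c: +{c}
  B via B→c b: +{c}
  C via C→A: +{b,c}
  S via S→c: +{c}
  FIRST(S)={c}  FIRST(A)={b,c}  FIRST(B)={c}  FIRST(C)={b,c}
round 2: (stable)
  FIRST(S)={c}  FIRST(A)={b,c}  FIRST(B)={c}  FIRST(C)={b,c}

FIRST(C) = ["b", "c"]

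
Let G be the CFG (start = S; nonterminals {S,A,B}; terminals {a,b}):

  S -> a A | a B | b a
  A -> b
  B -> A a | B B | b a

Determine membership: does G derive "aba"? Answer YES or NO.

Convert to CNF:
  S -> T0 A | T0 B | T1 T0
  A -> b
  B -> A T0 | B B | T1 T0
  T0 -> a
  T1 -> b

CYK fill:
  T[0,0] 'a' = {T0}  orig:{}
  T[1,1] 'b' = {A,T1}  orig:{A}
  T[2,2] 'a' = {T0}  orig:{}
  T[0,1] 'ab' = {S}
  T[1,2] 'ba' = {B,S}
  T[0,2] 'aba' = {S}

S ∈ T[0,2] ⇒ YES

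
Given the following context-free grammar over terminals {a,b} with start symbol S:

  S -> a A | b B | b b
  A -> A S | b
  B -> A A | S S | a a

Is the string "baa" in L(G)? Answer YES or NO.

Convert to CNF:
  S -> T0 A | T1 B | T1 T1
  A -> A S | b
  B -> A A | S S | T0 T0
  T0 -> a
  T1 -> b

CYK fill:
  T[0,0] 'b' = {A,T1}  orig:{A}
  T[1,1] 'a' = {T0}  orig:{}
  T[2,2] 'a' = {T0}  orig:{}
  T[0,1] 'ba' = ∅
  T[1,2] 'aa' = {B}
  T[0,2] 'baa' = {S}

S ∈ T[0,2] ⇒ YES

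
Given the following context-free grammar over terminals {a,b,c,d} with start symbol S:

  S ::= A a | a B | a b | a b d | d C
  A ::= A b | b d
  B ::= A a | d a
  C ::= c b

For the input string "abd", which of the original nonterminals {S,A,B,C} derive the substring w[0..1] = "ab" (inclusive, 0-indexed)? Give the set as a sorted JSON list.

Convert to CNF:
  S -> A T2 | T1 C | T2 B | T2 T0 | T2 X4
  A -> A T0 | T0 T1
  B -> A T2 | T1 T2
  C -> T3 T0
  T0 -> b
  T1 -> d
  T2 -> a
  T3 -> c
  X4 -> T0 T1

CYK fill — only the sub-triangle for w[0..1]:
  cell(0,0) a: {T2}  orig:{}
  cell(1,1) b: {T0}  orig:{}
  cell(0,1) ab: {S}

Original NTs in T[0,1] deriving "ab": ["S"]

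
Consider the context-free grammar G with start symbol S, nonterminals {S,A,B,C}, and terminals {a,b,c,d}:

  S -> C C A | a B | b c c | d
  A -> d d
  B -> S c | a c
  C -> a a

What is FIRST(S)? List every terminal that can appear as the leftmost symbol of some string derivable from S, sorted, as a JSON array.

FIRST iteration:
[1]
  A via A→d d: +{d}
  B via B→a c: +{a}
  C via C→a a: +{a}
  S via S→C C A: +{a}
  S via S→b c c: +{b}
  S via S→d: +{d}
  FIRST(S)={a,b,d}  FIRST(A)={d}  FIRST(B)={a}  FIRST(C)={a}
[2]
  B via B→S c: +{b,d}
  FIRST(S)={a,b,d}  FIRST(A)={d}  FIRST(B)={a,b,d}  FIRST(C)={a}
[3] (no change)
  FIRST(S)={a,b,d}  FIRST(A)={d}  FIRST(B)={a,b,d}  FIRST(C)={a}

FIRST(S) = ["a", "b", "d"]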